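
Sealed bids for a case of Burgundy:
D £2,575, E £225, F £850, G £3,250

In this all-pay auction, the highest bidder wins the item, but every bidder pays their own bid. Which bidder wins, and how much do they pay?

Bids in order: 3,250 (G) > 2,575 (D) > 850 (F) > 225 (E)
G wins with the top bid; all bids are sunk regardless.

G pays £3,250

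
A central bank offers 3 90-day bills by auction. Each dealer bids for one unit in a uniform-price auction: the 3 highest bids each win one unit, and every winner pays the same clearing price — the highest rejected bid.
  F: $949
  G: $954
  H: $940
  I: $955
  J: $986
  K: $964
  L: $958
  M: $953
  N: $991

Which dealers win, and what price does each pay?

Bids ranked high→low: 991 (N), 986 (J), 964 (K), 958 (L), 955 (I), …
Top 3: N, J, K.
First losing bid is L's $958, which sets the uniform price.

N, J, K; each pays $958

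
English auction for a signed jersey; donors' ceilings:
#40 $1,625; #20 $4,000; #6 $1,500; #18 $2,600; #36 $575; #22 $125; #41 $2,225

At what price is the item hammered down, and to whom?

#20 wins at $2,600

Rule: the price rises until one bidder remains; the winner pays the price at which the last rival dropped out.
Limits ranked: 4,000 (#20) > 2,600 (#18) > 2,225 (#41) > 1,625 (#40) > 1,500 (#6) > 575 (#36) > …
Bidding ends when #18 exits at $2,600; #20 takes it.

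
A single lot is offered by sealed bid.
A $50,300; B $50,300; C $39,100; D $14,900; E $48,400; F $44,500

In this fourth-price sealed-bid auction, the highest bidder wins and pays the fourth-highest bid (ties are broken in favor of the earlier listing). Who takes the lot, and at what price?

Bids in order: 50,300 (A) > 50,300 (B) > 48,400 (E) > 44,500 (F) > 39,100 (C) > 14,900 (D)
Tie at $50,300 → A wins by tie-break.
A is highest; pays the fourth-highest bid, $44,500.

A pays $44,500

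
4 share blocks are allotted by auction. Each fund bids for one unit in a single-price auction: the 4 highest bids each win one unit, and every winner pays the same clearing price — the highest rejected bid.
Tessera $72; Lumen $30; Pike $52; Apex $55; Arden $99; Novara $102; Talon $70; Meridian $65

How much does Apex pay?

Ordering the bids: 102 (Novara), 99 (Arden), 72 (Tessera), 70 (Talon), 65 (Meridian), 55 (Apex), …
The 4 highest are Novara, Arden, Tessera, Talon.
First losing bid is Meridian's $65, which sets the uniform price.
Apex does not win → pays $0.

Apex pays $0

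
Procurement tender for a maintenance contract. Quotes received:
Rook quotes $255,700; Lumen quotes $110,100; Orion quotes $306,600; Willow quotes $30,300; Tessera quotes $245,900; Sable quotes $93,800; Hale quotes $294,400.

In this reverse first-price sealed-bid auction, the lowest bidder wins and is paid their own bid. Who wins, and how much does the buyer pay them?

Sorting bids: 30,300 (Willow) < 93,800 (Sable) < 110,100 (Lumen) < 245,900 (Tessera) < 255,700 (Rook) < 294,400 (Hale) < …
First-price: Willow is paid what they bid, $30,300.

Willow is paid $30,300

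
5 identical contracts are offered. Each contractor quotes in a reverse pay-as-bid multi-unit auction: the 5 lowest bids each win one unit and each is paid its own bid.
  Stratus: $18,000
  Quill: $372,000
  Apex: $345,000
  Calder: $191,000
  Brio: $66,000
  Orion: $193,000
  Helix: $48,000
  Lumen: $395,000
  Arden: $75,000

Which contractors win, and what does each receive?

Stratus $18,000, Helix $48,000, Brio $66,000, Arden $75,000, Calder $191,000

Bids ranked low→high: 18,000 (Stratus), 48,000 (Helix), 66,000 (Brio), 75,000 (Arden), 191,000 (Calder), 193,000 (Orion), 345,000 (Apex), …
The 5 lowest are Stratus, Helix, Brio, Arden, Calder.
Each winner is paid its own bid: Stratus $18,000, Helix $48,000, Brio $66,000, Arden $75,000, Calder $191,000.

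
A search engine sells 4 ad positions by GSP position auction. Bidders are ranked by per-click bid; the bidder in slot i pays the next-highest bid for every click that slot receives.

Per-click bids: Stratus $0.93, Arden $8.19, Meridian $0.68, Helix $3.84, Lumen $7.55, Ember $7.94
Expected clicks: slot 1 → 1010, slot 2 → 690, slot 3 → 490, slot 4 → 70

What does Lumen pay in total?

Lumen pays $1881.60

Ranked by bid: $8.19 (Arden) > $7.94 (Ember) > $7.55 (Lumen) > $3.84 (Helix) > $0.93 (Stratus) > …
Lumen holds slot 3 → pays next bid $3.84 × 490 clicks = $1881.60.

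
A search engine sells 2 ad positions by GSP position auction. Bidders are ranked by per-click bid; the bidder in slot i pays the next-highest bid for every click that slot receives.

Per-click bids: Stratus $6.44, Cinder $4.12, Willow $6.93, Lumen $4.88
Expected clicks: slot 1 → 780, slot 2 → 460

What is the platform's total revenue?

Sorting advertisers: $6.93 (Willow) > $6.44 (Stratus) > $4.88 (Lumen) > …
Slot 1: Willow pays $6.44 × 780 = $5023.20
Slot 2: Stratus pays $4.88 × 460 = $2244.80
Total = $7268.00

Total revenue: $7268.00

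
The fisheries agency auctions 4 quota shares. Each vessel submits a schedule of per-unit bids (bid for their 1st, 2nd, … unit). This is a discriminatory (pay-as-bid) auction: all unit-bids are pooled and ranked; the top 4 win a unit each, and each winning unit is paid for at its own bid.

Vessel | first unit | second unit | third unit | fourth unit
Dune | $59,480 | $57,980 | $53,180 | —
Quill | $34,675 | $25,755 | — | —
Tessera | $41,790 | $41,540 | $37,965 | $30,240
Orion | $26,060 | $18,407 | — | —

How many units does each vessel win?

Merging the schedules and taking the best 4: 59,480 (Dune-1), 57,980 (Dune-2), 53,180 (Dune-3), 41,790 (Tessera-1)
Next rejected bid: $41,540 (not a price — pay-as-bid).
Allocation: Dune 3, Tessera 1.

Dune 3, Tessera 1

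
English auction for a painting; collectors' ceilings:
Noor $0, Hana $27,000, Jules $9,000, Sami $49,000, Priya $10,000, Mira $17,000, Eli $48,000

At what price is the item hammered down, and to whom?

Sami wins at $48,000

Limits ranked: 49,000 (Sami) > 48,000 (Eli) > 27,000 (Hana) > 17,000 (Mira) > 10,000 (Priya) > 9,000 (Jules) > …
Once the price passes $48,000, only Sami is left; the hammer falls at Eli's limit of $48,000.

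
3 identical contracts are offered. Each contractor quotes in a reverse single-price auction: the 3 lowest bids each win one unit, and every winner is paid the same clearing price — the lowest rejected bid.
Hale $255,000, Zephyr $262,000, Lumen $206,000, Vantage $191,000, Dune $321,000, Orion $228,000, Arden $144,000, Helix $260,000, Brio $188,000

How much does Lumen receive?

Lumen is paid $0

Bids ranked low→high: 144,000 (Arden), 188,000 (Brio), 191,000 (Vantage), 206,000 (Lumen), 228,000 (Orion), …
Lowest 3: Arden, Brio, Vantage.
First losing bid is Lumen's $206,000, which sets the uniform price.
Lumen does not win → is paid $0.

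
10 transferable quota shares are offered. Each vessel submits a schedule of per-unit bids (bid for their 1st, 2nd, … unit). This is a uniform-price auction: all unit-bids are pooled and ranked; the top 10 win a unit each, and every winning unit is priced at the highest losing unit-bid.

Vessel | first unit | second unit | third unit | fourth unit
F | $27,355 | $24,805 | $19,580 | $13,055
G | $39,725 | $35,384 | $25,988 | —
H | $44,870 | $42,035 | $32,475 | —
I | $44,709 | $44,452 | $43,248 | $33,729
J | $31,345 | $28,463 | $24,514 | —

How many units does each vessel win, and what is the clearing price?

Merging the schedules and taking the best 10: 44,870 (H-1), 44,709 (I-1), 44,452 (I-2), 43,248 (I-3), 42,035 (H-2), 39,725 (G-1), 35,384 (G-2), 33,729 (I-4), 32,475 (H-3), 31,345 (J-1)
Highest rejected unit-bid = $28,463.
Allocation: G 2, H 3, I 4, J 1.

G 2, H 3, I 4, J 1; clearing price $28,463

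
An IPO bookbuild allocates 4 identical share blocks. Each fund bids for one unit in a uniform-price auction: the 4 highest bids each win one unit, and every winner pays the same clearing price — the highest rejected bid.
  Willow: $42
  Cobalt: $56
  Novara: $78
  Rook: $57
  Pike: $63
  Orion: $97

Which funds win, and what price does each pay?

Sorting: 97 (Orion), 78 (Novara), 63 (Pike), 57 (Rook), 56 (Cobalt), 42 (Willow)
Top 4: Orion, Novara, Pike, Rook.
Clearing price = highest rejected bid = $56.

Orion, Novara, Pike, Rook; each pays $56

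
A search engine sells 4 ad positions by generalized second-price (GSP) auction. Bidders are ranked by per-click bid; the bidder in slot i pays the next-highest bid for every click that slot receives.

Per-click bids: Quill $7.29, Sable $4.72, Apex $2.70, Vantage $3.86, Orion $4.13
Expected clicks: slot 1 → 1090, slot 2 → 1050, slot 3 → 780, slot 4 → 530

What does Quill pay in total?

Quill pays $5144.80

Sorting advertisers: $7.29 (Quill) > $4.72 (Sable) > $4.13 (Orion) > $3.86 (Vantage) > $2.70 (Apex)
Quill holds slot 1 → pays next bid $4.72 × 1090 clicks = $5144.80.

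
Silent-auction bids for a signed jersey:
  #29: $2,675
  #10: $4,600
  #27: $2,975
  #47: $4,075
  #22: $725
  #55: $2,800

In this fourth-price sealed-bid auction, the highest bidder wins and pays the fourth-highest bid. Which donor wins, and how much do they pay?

#10 pays $2,800

Bids in order: 4,600 (#10) > 4,075 (#47) > 2,975 (#27) > 2,800 (#55) > 2,675 (#29) > 725 (#22)
#10 is highest; pays the fourth-highest bid, $2,800.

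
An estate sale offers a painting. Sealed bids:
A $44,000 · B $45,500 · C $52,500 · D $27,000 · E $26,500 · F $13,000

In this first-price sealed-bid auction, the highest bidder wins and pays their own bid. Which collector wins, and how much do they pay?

First-price sealed-bid auction: the highest bidder wins and pays their own bid.
Bids ranked: 52,500 (C) > 45,500 (B) > 44,000 (A) > 27,000 (D) > 26,500 (E) > 13,000 (F)
C has the highest bid and pays exactly that: $52,500.

C pays $52,500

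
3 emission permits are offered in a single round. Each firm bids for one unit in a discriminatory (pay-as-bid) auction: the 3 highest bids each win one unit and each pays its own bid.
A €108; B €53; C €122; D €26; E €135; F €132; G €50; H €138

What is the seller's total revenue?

Sorting: 138 (H), 135 (E), 132 (F), 122 (C), 108 (A), …
The 3 highest are H, E, F.
Total revenue = 138 + 135 + 132 = €405.

Total revenue: €405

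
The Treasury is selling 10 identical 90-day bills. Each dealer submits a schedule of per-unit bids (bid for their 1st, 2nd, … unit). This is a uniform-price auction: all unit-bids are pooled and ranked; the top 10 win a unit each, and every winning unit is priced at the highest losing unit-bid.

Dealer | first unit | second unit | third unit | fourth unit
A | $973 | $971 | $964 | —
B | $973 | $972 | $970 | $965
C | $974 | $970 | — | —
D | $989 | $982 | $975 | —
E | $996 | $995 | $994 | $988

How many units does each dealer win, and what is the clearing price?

Merging the schedules and taking the best 10: 996 (E-1), 995 (E-2), 994 (E-3), 989 (D-1), 988 (E-4), 982 (D-2), 975 (D-3), 974 (C-1), 973 (A-1), 973 (B-1)
First bid not allocated: $972.
Allocation: A 1, B 1, C 1, D 3, E 4.

A 1, B 1, C 1, D 3, E 4; clearing price $972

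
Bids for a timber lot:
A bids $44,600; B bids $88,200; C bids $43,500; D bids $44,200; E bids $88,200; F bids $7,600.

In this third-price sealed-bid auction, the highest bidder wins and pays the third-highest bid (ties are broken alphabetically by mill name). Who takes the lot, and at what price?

Bids ranked: 88,200 (B) > 88,200 (E) > 44,600 (A) > 44,200 (D) > 43,500 (C) > 7,600 (F)
Tie at $88,200 → B wins by tie-break.
B is highest; pays the third-highest bid, $44,600.

B pays $44,600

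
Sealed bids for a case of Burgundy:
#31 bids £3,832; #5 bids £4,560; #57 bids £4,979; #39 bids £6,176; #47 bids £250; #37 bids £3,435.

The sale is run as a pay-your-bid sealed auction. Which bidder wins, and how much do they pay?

#39 pays £6,176

Rule: the highest bidder wins and pays their own bid.
Bids ranked: 6,176 (#39) > 4,979 (#57) > 4,560 (#5) > 3,832 (#31) > 3,435 (#37) > 250 (#47)
First-price: #39 pays what they bid, £6,176.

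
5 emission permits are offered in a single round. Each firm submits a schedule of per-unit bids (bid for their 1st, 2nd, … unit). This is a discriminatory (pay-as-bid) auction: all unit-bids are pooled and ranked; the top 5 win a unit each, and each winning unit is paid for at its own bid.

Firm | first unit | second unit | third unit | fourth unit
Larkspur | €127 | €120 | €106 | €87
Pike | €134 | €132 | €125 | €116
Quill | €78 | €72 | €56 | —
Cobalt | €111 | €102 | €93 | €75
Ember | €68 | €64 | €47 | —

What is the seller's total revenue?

Pooled unit-bids ranked (top 5): 134 (Pike-1), 132 (Pike-2), 127 (Larkspur-1), 125 (Pike-3), 120 (Larkspur-2)
Next rejected bid: €116 (not a price — pay-as-bid).
Each winning unit pays its own bid.
Revenue = 134 + 132 + 127 + 125 + 120 = €638.

Total revenue: €638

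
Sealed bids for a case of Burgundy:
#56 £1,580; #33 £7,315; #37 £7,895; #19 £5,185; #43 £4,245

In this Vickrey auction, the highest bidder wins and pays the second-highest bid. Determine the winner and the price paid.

#37 pays £7,315

Rule: the highest bidder wins and pays the second-highest bid.
Bids ranked: 7,895 (#37) > 7,315 (#33) > 5,185 (#19) > 4,245 (#43) > 1,580 (#56)
#37 wins with the highest bid; price is set by the runner-up at £7,315.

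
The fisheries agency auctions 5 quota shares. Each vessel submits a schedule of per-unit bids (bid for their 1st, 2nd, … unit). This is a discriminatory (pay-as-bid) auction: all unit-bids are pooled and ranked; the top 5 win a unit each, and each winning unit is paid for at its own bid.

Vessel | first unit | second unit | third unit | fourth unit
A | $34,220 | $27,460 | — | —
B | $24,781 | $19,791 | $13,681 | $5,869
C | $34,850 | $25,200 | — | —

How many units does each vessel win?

A 2, B 1, C 2

Pooled unit-bids ranked (top 5): 34,850 (C-1), 34,220 (A-1), 27,460 (A-2), 25,200 (C-2), 24,781 (B-1)
Next rejected bid: $19,791 (not a price — pay-as-bid).
Allocation: A 2, B 1, C 2.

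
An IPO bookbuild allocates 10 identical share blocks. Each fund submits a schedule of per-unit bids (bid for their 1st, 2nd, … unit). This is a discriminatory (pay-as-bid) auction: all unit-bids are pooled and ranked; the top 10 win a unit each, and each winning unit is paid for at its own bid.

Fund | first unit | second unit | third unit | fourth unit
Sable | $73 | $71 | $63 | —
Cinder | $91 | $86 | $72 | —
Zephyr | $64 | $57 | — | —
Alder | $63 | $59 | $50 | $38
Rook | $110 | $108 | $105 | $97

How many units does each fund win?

Pooled unit-bids ranked (top 10): 110 (Rook-1), 108 (Rook-2), 105 (Rook-3), 97 (Rook-4), 91 (Cinder-1), 86 (Cinder-2), 73 (Sable-1), 72 (Cinder-3), 71 (Sable-2), 64 (Zephyr-1)
Next rejected bid: $63 (not a price — pay-as-bid).
Allocation: Cinder 3, Rook 4, Sable 2, Zephyr 1.

Cinder 3, Rook 4, Sable 2, Zephyr 1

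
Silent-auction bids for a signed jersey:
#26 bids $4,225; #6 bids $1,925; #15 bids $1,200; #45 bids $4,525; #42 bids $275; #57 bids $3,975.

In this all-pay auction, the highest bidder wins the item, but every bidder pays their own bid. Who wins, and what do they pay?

#45 pays $4,525

Bids ranked: 4,525 (#45) > 4,225 (#26) > 3,975 (#57) > 1,925 (#6) > 1,200 (#15) > 275 (#42)
#45 is highest and takes the item; every bidder forfeits their bid.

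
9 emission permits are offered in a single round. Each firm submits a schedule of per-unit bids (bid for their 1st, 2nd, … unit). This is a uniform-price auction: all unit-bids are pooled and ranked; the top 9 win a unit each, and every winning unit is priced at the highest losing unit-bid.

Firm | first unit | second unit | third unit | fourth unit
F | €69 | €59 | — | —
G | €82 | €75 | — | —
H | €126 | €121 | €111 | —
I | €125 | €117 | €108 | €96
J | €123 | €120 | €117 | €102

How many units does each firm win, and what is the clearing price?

H 3, I 3, J 3; clearing price €102

Merging the schedules and taking the best 9: 126 (H-1), 125 (I-1), 123 (J-1), 121 (H-2), 120 (J-2), 117 (I-2), 117 (J-3), 111 (H-3), 108 (I-3)
Highest rejected unit-bid = €102.
Allocation: H 3, I 3, J 3.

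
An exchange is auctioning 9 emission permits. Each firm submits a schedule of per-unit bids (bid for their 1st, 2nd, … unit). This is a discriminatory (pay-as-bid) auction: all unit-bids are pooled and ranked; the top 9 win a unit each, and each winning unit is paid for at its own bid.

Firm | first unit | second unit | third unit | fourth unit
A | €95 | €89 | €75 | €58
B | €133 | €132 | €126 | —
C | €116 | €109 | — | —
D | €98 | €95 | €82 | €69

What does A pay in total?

A pays €184

Merging the schedules and taking the best 9: 133 (B-1), 132 (B-2), 126 (B-3), 116 (C-1), 109 (C-2), 98 (D-1), 95 (A-1), 95 (D-2), 89 (A-2)
Next rejected bid: €82 (not a price — pay-as-bid).
A's winning unit-bids: 95 + 89 = €184.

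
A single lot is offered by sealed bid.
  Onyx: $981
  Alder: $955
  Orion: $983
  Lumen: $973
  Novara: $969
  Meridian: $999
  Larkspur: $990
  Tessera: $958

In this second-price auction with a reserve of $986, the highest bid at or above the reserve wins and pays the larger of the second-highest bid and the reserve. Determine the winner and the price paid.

Meridian pays $990

Second-price auction with a reserve of $986: the highest bid at or above the reserve wins and pays the larger of the second-highest bid and the reserve.
Bids ranked: 999 (Meridian) > 990 (Larkspur) > 983 (Orion) > 981 (Onyx) > 973 (Lumen) > 969 (Novara) > …
Highest eligible bid: Meridian at $999.
Second-highest bid $990 exceeds the reserve $986 → payment $990.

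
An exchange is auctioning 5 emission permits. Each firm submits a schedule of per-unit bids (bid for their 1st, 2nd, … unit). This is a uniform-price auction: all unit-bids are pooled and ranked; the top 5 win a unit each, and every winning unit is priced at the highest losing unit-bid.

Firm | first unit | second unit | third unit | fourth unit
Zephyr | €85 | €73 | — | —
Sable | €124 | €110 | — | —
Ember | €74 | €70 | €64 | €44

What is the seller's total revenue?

All unit-bids, highest first — top 5: 124 (Sable-1), 110 (Sable-2), 85 (Zephyr-1), 74 (Ember-1), 73 (Zephyr-2)
The (k+1)-th unit-bid is €70.
Allocation: Ember 1, Sable 2, Zephyr 2. Every unit priced at €70.
Revenue = 5 × 70 = €350.

Total revenue: €350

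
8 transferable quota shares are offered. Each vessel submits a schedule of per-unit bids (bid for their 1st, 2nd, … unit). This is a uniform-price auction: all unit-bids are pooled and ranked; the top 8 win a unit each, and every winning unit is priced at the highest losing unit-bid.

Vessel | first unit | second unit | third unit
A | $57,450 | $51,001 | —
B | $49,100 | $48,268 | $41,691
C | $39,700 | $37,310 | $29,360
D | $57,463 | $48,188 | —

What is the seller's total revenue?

Total revenue: $298,480

Merging the schedules and taking the best 8: 57,463 (D-1), 57,450 (A-1), 51,001 (A-2), 49,100 (B-1), 48,268 (B-2), 48,188 (D-2), 41,691 (B-3), 39,700 (C-1)
Highest rejected unit-bid = $37,310.
Allocation: A 2, B 3, C 1, D 2. Every unit priced at $37,310.
Revenue = 8 × 37,310 = $298,480.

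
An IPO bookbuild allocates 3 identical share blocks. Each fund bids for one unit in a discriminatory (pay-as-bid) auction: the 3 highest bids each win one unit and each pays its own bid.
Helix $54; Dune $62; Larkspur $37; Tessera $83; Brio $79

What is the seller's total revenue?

Sorting: 83 (Tessera), 79 (Brio), 62 (Dune), 54 (Helix), 37 (Larkspur)
Top 3: Tessera, Brio, Dune.
Total revenue = 83 + 79 + 62 = $224.

Total revenue: $224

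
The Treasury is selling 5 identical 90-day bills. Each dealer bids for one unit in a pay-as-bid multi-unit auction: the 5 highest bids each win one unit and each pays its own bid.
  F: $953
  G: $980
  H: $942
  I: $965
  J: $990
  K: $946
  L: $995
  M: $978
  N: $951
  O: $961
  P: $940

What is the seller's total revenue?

Bids ranked high→low: 995 (L), 990 (J), 980 (G), 978 (M), 965 (I), 961 (O), 953 (F), …
Top 5: L, J, G, M, I.
Total revenue = 995 + 990 + 980 + 978 + 965 = $4,908.

Total revenue: $4,908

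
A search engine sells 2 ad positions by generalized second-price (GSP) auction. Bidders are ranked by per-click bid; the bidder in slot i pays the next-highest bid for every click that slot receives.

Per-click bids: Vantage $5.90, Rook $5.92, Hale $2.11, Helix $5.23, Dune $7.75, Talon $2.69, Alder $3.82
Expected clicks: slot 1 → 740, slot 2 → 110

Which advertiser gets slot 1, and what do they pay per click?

Sorting advertisers: $7.75 (Dune) > $5.92 (Rook) > $5.90 (Vantage) > …
Slot 1 goes to the first-ranked bidder, Dune, who pays the next bid down: $5.92/click.

Dune; $5.92 per click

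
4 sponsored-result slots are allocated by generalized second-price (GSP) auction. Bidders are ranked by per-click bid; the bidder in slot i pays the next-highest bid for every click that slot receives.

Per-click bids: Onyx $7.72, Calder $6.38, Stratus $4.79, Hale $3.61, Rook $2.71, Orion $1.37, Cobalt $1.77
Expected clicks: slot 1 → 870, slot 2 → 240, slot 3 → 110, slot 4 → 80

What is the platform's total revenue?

Total revenue: $7314.10

Sorting advertisers: $7.72 (Onyx) > $6.38 (Calder) > $4.79 (Stratus) > $3.61 (Hale) > $2.71 (Rook) > …
Slot 1: Onyx pays $6.38 × 870 = $5550.60
Slot 2: Calder pays $4.79 × 240 = $1149.60
Slot 3: Stratus pays $3.61 × 110 = $397.10
Slot 4: Hale pays $2.71 × 80 = $216.80
Total = $7314.10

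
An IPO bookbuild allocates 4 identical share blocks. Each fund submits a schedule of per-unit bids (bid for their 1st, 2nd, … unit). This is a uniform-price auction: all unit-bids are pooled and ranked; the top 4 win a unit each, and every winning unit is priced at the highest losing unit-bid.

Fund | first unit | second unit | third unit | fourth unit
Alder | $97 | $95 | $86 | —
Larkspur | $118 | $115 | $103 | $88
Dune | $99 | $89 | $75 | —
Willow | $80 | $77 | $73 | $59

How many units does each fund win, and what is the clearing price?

All unit-bids, highest first — top 4: 118 (Larkspur-1), 115 (Larkspur-2), 103 (Larkspur-3), 99 (Dune-1)
The (k+1)-th unit-bid is $97.
Allocation: Dune 1, Larkspur 3.

Dune 1, Larkspur 3; clearing price $97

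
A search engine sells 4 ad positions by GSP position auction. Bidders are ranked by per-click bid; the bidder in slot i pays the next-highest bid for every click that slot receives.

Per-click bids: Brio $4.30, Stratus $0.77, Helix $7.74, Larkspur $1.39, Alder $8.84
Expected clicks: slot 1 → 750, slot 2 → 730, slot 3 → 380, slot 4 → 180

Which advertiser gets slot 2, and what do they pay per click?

Ranked by bid: $8.84 (Alder) > $7.74 (Helix) > $4.30 (Brio) > $1.39 (Larkspur) > $0.77 (Stratus)
Slot 2 goes to the second-ranked bidder, Helix, who pays the next bid down: $4.30/click.

Helix; $4.30 per click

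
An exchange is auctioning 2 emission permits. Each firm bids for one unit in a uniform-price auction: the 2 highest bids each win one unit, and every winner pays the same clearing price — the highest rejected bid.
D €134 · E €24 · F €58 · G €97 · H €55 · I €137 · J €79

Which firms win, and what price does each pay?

Bids ranked high→low: 137 (I), 134 (D), 97 (G), 79 (J), …
Winners (2 units): I, D.
Clearing price = highest rejected bid = €97.

I, D; each pays €97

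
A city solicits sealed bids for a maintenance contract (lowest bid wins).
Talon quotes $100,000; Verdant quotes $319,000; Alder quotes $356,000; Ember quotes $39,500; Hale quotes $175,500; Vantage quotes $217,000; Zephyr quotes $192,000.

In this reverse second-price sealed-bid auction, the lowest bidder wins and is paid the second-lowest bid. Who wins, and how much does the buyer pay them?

Ember is paid $100,000

Reverse second-price sealed-bid auction: the lowest bidder wins and is paid the second-lowest bid.
Bids in order: 39,500 (Ember) < 100,000 (Talon) < 175,500 (Hale) < 192,000 (Zephyr) < 217,000 (Vantage) < 319,000 (Verdant) < …
Second-price: Ember is paid Talon's bid of $100,000.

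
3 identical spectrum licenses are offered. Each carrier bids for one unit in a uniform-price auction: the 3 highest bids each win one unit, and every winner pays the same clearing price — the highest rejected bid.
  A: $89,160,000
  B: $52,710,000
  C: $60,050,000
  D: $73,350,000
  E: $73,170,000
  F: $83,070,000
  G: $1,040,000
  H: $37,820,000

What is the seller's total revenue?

Total revenue: $219,510,000

Ordering the bids: 89,160,000 (A), 83,070,000 (F), 73,350,000 (D), 73,170,000 (E), 60,050,000 (C), …
Top 3: A, F, D.
Highest unsuccessful bid: $73,170,000 → clearing price.
Total revenue = 3 × $73,170,000 = $219,510,000.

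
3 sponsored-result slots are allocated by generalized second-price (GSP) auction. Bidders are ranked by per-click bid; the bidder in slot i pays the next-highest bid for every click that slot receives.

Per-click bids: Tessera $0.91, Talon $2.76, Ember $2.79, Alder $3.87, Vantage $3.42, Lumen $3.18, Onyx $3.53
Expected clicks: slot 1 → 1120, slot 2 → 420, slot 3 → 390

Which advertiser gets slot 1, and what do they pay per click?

Alder; $3.53 per click

Sorting advertisers: $3.87 (Alder) > $3.53 (Onyx) > $3.42 (Vantage) > $3.18 (Lumen) > …
Slot 1 goes to the first-ranked bidder, Alder, who pays the next bid down: $3.53/click.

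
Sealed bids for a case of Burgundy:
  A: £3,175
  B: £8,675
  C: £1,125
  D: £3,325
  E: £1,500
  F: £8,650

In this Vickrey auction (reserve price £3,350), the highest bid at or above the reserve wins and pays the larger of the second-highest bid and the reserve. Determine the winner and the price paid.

B pays £8,650

Bids in order: 8,675 (B) > 8,650 (F) > 3,325 (D) > 3,175 (A) > 1,500 (E) > 1,125 (C)
Highest eligible bid: B at £8,675.
Second-highest bid £8,650 exceeds the reserve £3,350 → payment £8,650.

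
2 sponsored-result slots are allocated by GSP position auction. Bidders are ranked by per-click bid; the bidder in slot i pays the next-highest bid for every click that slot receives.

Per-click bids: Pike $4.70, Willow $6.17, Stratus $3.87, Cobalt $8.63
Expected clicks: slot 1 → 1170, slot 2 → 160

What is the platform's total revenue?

Per-click bids in order: $8.63 (Cobalt) > $6.17 (Willow) > $4.70 (Pike) > …
Slot 1: Cobalt pays $6.17 × 1170 = $7218.90
Slot 2: Willow pays $4.70 × 160 = $752.00
Total = $7970.90

Total revenue: $7970.90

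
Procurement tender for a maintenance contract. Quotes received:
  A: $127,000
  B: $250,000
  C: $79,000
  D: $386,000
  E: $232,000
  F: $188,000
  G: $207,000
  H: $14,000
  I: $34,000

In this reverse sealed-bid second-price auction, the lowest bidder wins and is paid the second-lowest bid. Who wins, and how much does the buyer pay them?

Sorting bids: 14,000 (H) < 34,000 (I) < 79,000 (C) < 127,000 (A) < 188,000 (F) < 207,000 (G) < …
H is lowest; is paid the second-lowest bid, $34,000.

H is paid $34,000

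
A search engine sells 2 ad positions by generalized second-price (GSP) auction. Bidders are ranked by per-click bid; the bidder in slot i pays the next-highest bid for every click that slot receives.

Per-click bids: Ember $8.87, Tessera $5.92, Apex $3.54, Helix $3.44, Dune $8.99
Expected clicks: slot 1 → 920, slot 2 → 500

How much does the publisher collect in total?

Total revenue: $11120.40

Per-click bids in order: $8.99 (Dune) > $8.87 (Ember) > $5.92 (Tessera) > …
Slot 1: Dune pays $8.87 × 920 = $8160.40
Slot 2: Ember pays $5.92 × 500 = $2960.00
Total = $11120.40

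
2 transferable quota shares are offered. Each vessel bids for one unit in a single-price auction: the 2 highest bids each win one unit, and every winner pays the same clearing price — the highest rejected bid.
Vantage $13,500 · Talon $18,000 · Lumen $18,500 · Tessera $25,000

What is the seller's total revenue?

Ordering the bids: 25,000 (Tessera), 18,500 (Lumen), 18,000 (Talon), 13,500 (Vantage)
Winners (2 units): Tessera, Lumen.
First losing bid is Talon's $18,000, which sets the uniform price.
Total revenue = 2 × $18,000 = $36,000.

Total revenue: $36,000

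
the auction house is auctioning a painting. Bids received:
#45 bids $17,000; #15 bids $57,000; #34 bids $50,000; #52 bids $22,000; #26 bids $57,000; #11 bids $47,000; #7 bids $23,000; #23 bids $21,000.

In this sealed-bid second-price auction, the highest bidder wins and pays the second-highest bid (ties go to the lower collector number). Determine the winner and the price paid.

#15 pays $57,000

Bids ranked: 57,000 (#15) > 57,000 (#26) > 50,000 (#34) > 47,000 (#11) > 23,000 (#7) > 22,000 (#52) > …
#15 and #26 tie at $57,000; tie-break gives it to #15.
#15 wins with the highest bid; price is set by the runner-up at $57,000.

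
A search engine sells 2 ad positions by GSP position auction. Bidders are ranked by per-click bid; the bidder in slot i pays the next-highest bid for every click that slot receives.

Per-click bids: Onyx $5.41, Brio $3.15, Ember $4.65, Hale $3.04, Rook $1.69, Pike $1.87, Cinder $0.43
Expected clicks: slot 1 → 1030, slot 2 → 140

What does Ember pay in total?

Sorting advertisers: $5.41 (Onyx) > $4.65 (Ember) > $3.15 (Brio) > …
Ember holds slot 2 → pays next bid $3.15 × 140 clicks = $441.00.

Ember pays $441.00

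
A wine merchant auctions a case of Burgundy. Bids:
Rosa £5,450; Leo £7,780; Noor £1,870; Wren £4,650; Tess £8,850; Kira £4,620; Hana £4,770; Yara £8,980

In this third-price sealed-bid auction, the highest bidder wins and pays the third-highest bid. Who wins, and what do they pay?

Yara pays £7,780

Bids in order: 8,980 (Yara) > 8,850 (Tess) > 7,780 (Leo) > 5,450 (Rosa) > 4,770 (Hana) > 4,650 (Wren) > …
Yara wins; payment is bid #3 in the ranking = £7,780.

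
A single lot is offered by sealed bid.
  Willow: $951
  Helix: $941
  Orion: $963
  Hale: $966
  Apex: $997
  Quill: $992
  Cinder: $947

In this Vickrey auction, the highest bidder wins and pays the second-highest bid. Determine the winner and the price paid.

Apex pays $992

Vickrey auction: the highest bidder wins and pays the second-highest bid.
Bids in order: 997 (Apex) > 992 (Quill) > 966 (Hale) > 963 (Orion) > 951 (Willow) > 947 (Cinder) > …
Second-price: Apex pays Quill's bid of $992.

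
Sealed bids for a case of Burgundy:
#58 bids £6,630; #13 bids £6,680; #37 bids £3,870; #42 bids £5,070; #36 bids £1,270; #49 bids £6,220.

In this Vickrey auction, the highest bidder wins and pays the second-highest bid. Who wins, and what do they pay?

Rule: the highest bidder wins and pays the second-highest bid.
Bids ranked: 6,680 (#13) > 6,630 (#58) > 6,220 (#49) > 5,070 (#42) > 3,870 (#37) > 1,270 (#36)
Second-price: #13 pays #58's bid of £6,630.

#13 pays £6,630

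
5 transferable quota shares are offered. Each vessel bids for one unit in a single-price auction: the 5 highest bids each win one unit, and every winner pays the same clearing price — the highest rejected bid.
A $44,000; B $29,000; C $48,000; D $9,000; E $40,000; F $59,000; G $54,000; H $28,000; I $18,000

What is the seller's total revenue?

Total revenue: $145,000

Bids ranked high→low: 59,000 (F), 54,000 (G), 48,000 (C), 44,000 (A), 40,000 (E), 29,000 (B), 28,000 (H), …
Winners (5 units): F, G, C, A, E.
First losing bid is B's $29,000, which sets the uniform price.
Total revenue = 5 × $29,000 = $145,000.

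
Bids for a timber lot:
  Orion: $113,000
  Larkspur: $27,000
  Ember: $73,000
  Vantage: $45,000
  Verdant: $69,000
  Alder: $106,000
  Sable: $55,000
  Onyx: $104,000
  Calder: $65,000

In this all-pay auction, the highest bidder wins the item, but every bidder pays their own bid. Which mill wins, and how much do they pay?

Orion pays $113,000

Bids in order: 113,000 (Orion) > 106,000 (Alder) > 104,000 (Onyx) > 73,000 (Ember) > 69,000 (Verdant) > 65,000 (Calder) > …
Orion is highest and takes the item; every bidder forfeits their bid.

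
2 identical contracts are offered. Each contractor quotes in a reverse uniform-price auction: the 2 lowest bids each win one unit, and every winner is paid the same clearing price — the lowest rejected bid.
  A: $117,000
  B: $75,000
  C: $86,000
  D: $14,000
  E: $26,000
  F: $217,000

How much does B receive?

B is paid $0

Sorting: 14,000 (D), 26,000 (E), 75,000 (B), 86,000 (C), …
Lowest 2: D, E.
Clearing price = lowest rejected bid = $75,000.
B does not win → is paid $0.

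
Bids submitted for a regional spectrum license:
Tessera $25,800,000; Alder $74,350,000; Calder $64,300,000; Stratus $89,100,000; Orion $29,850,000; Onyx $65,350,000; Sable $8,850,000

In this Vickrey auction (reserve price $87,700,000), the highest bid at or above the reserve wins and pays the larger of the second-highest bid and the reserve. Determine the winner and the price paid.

Rule: the highest bid at or above the reserve wins and pays the larger of the second-highest bid and the reserve.
Bids ranked: 89,100,000 (Stratus) > 74,350,000 (Alder) > 65,350,000 (Onyx) > 64,300,000 (Calder) > 29,850,000 (Orion) > 25,800,000 (Tessera) > …
Highest eligible bid: Stratus at $89,100,000.
Second-highest bid $74,350,000 is below the reserve $87,700,000, so the reserve binds → payment $87,700,000.

Stratus pays $87,700,000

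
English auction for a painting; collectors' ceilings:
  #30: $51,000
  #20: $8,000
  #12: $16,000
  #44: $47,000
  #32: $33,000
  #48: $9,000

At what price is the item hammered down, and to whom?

#30 wins at $47,000

Limits in order: 51,000 (#30) > 47,000 (#44) > 33,000 (#32) > 16,000 (#12) > 9,000 (#48) > 8,000 (#20)
Bidding ends when #44 exits at $47,000; #30 takes it.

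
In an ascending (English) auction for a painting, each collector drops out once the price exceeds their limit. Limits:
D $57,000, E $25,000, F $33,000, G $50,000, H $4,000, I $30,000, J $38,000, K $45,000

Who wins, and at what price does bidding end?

D wins at $50,000

Ascending (English) auction: the price rises until one bidder remains; the winner pays the price at which the last rival dropped out.
Sorting limits: 57,000 (D) > 50,000 (G) > 45,000 (K) > 38,000 (J) > 33,000 (F) > 30,000 (I) > …
Once the price passes $50,000, only D is left; the hammer falls at G's limit of $50,000.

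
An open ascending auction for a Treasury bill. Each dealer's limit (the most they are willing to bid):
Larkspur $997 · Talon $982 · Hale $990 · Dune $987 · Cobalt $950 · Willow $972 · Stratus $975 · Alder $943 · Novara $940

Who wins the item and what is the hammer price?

Open ascending-bid auction: the price rises until one bidder remains; the winner pays the price at which the last rival dropped out.
Limits ranked: 997 (Larkspur) > 990 (Hale) > 987 (Dune) > 982 (Talon) > 975 (Stratus) > 972 (Willow) > …
Bidding ends when Hale exits at $990; Larkspur takes it.

Larkspur wins at $990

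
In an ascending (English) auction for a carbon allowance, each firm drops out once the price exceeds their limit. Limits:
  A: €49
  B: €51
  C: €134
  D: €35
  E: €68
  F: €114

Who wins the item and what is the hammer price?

C wins at €114

Limits in order: 134 (C) > 114 (F) > 68 (E) > 51 (B) > 49 (A) > 35 (D)
Once the price passes €114, only C is left; the hammer falls at F's limit of €114.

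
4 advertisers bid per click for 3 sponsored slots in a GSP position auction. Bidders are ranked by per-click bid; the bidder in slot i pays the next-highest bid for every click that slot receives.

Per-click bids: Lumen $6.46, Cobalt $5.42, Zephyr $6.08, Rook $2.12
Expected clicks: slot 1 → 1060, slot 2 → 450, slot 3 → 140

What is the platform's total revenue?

Ranked by bid: $6.46 (Lumen) > $6.08 (Zephyr) > $5.42 (Cobalt) > $2.12 (Rook)
Slot 1: Lumen pays $6.08 × 1060 = $6444.80
Slot 2: Zephyr pays $5.42 × 450 = $2439.00
Slot 3: Cobalt pays $2.12 × 140 = $296.80
Total = $9180.60

Total revenue: $9180.60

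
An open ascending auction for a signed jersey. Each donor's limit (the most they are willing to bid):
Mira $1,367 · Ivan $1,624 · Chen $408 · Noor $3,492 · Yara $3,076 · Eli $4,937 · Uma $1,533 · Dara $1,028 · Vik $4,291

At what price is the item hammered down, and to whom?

Limits in order: 4,937 (Eli) > 4,291 (Vik) > 3,492 (Noor) > 3,076 (Yara) > 1,624 (Ivan) > 1,533 (Uma) > …
Once the price passes $4,291, only Eli is left; the hammer falls at Vik's limit of $4,291.

Eli wins at $4,291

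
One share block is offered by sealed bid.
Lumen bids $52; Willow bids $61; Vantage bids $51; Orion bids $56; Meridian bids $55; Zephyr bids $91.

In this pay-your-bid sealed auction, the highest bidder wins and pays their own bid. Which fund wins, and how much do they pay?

Zephyr pays $91

Rule: the highest bidder wins and pays their own bid.
Sorting bids: 91 (Zephyr) > 61 (Willow) > 56 (Orion) > 55 (Meridian) > 52 (Lumen) > 51 (Vantage)
Zephyr is highest → pays own bid, $91.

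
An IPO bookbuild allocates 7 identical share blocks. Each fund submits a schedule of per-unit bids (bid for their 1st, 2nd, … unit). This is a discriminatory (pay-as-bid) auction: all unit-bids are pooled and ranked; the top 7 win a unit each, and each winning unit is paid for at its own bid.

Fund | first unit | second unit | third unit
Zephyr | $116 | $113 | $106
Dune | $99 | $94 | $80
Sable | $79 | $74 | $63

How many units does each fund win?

Dune 3, Sable 1, Zephyr 3

All unit-bids, highest first — top 7: 116 (Zephyr-1), 113 (Zephyr-2), 106 (Zephyr-3), 99 (Dune-1), 94 (Dune-2), 80 (Dune-3), 79 (Sable-1)
Next rejected bid: $74 (not a price — pay-as-bid).
Allocation: Dune 3, Sable 1, Zephyr 3.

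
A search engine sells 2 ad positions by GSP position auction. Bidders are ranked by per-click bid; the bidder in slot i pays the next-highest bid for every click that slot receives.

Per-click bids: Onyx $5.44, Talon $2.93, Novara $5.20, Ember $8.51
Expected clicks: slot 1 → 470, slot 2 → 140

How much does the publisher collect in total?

Ranked by bid: $8.51 (Ember) > $5.44 (Onyx) > $5.20 (Novara) > …
Slot 1: Ember pays $5.44 × 470 = $2556.80
Slot 2: Onyx pays $5.20 × 140 = $728.00
Total = $3284.80

Total revenue: $3284.80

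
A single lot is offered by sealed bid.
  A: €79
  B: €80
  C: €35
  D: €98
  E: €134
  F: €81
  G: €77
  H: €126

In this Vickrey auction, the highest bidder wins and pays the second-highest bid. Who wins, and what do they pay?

Bids in order: 134 (E) > 126 (H) > 98 (D) > 81 (F) > 80 (B) > 79 (A) > …
Second-price: E pays H's bid of €126.

E pays €126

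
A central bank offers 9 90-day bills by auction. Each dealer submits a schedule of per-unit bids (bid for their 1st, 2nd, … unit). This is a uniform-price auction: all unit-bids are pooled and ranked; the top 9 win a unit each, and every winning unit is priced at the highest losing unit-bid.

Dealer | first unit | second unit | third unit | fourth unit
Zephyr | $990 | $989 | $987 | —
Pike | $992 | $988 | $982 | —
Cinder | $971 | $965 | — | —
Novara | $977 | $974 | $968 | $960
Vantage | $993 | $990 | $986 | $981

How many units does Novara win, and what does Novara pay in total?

Pooled unit-bids ranked (top 9): 993 (Vantage-1), 992 (Pike-1), 990 (Zephyr-1), 990 (Vantage-2), 989 (Zephyr-2), 988 (Pike-2), 987 (Zephyr-3), 986 (Vantage-3), 982 (Pike-3)
Highest rejected unit-bid = $981.
Novara wins 0 unit(s) at $981 each.

Novara: 0 units, pays $0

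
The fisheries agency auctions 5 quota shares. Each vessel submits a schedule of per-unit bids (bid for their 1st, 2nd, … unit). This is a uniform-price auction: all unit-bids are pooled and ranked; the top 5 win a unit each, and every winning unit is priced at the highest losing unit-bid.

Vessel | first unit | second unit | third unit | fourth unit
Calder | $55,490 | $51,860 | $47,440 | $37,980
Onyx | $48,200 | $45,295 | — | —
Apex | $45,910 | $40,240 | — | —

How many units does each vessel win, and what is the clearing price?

Merging the schedules and taking the best 5: 55,490 (Calder-1), 51,860 (Calder-2), 48,200 (Onyx-1), 47,440 (Calder-3), 45,910 (Apex-1)
The (k+1)-th unit-bid is $45,295.
Allocation: Apex 1, Calder 3, Onyx 1.

Apex 1, Calder 3, Onyx 1; clearing price $45,295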